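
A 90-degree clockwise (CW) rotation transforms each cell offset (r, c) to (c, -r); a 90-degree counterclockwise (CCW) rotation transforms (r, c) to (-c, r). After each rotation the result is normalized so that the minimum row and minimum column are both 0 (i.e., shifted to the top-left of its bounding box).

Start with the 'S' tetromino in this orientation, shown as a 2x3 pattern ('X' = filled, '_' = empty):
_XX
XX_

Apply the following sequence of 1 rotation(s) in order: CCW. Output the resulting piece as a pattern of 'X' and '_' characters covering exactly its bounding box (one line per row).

Start:
_XX
XX_
After rotation 1 (CCW):
X_
XX
_X

Answer: X_
XX
_X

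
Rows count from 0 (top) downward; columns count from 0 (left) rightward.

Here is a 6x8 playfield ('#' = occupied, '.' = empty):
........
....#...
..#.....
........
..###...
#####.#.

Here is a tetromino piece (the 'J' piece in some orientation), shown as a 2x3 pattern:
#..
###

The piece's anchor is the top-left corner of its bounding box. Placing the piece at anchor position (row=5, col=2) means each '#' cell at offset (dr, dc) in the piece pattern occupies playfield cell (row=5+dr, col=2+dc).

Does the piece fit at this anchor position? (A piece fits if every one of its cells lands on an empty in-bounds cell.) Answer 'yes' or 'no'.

Answer: no

Derivation:
Check each piece cell at anchor (5, 2):
  offset (0,0) -> (5,2): occupied ('#') -> FAIL
  offset (1,0) -> (6,2): out of bounds -> FAIL
  offset (1,1) -> (6,3): out of bounds -> FAIL
  offset (1,2) -> (6,4): out of bounds -> FAIL
All cells valid: no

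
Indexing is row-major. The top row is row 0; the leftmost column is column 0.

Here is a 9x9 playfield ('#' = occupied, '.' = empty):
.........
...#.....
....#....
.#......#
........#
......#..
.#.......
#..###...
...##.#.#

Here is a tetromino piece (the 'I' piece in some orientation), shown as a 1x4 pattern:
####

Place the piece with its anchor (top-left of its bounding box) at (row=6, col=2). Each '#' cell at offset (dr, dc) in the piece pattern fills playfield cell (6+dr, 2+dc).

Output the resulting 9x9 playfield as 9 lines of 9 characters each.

Answer: .........
...#.....
....#....
.#......#
........#
......#..
.#####...
#..###...
...##.#.#

Derivation:
Fill (6+0,2+0) = (6,2)
Fill (6+0,2+1) = (6,3)
Fill (6+0,2+2) = (6,4)
Fill (6+0,2+3) = (6,5)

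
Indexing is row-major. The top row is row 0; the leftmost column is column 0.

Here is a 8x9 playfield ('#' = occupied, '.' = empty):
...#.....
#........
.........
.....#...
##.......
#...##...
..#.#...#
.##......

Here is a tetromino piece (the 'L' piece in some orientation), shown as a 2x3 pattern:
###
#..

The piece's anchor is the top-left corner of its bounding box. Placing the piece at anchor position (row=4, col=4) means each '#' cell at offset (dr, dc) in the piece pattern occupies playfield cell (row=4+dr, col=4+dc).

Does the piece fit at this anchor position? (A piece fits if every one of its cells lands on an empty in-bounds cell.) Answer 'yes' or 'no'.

Answer: no

Derivation:
Check each piece cell at anchor (4, 4):
  offset (0,0) -> (4,4): empty -> OK
  offset (0,1) -> (4,5): empty -> OK
  offset (0,2) -> (4,6): empty -> OK
  offset (1,0) -> (5,4): occupied ('#') -> FAIL
All cells valid: no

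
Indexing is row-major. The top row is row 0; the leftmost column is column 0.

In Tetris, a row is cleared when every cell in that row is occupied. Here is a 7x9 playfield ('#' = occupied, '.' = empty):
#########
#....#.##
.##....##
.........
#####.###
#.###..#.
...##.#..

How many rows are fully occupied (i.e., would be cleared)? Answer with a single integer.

Check each row:
  row 0: 0 empty cells -> FULL (clear)
  row 1: 5 empty cells -> not full
  row 2: 5 empty cells -> not full
  row 3: 9 empty cells -> not full
  row 4: 1 empty cell -> not full
  row 5: 4 empty cells -> not full
  row 6: 6 empty cells -> not full
Total rows cleared: 1

Answer: 1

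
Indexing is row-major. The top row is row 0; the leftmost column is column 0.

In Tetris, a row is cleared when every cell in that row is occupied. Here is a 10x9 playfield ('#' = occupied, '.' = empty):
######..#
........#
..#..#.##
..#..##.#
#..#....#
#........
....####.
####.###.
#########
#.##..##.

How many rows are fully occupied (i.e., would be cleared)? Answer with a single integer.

Answer: 1

Derivation:
Check each row:
  row 0: 2 empty cells -> not full
  row 1: 8 empty cells -> not full
  row 2: 5 empty cells -> not full
  row 3: 5 empty cells -> not full
  row 4: 6 empty cells -> not full
  row 5: 8 empty cells -> not full
  row 6: 5 empty cells -> not full
  row 7: 2 empty cells -> not full
  row 8: 0 empty cells -> FULL (clear)
  row 9: 4 empty cells -> not full
Total rows cleared: 1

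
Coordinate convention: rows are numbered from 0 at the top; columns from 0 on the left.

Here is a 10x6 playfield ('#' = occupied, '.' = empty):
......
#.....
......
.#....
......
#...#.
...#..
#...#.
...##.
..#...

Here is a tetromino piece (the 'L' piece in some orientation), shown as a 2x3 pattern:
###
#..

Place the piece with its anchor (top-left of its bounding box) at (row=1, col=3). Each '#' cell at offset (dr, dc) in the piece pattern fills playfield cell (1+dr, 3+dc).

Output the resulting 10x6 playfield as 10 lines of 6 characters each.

Answer: ......
#..###
...#..
.#....
......
#...#.
...#..
#...#.
...##.
..#...

Derivation:
Fill (1+0,3+0) = (1,3)
Fill (1+0,3+1) = (1,4)
Fill (1+0,3+2) = (1,5)
Fill (1+1,3+0) = (2,3)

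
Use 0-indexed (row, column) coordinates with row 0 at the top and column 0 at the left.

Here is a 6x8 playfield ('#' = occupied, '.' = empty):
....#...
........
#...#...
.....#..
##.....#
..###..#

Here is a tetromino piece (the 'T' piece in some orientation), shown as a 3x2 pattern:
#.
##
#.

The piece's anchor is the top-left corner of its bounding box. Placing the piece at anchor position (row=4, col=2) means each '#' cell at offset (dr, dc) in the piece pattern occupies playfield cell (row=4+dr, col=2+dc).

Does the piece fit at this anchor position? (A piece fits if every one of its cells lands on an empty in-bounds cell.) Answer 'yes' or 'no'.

Answer: no

Derivation:
Check each piece cell at anchor (4, 2):
  offset (0,0) -> (4,2): empty -> OK
  offset (1,0) -> (5,2): occupied ('#') -> FAIL
  offset (1,1) -> (5,3): occupied ('#') -> FAIL
  offset (2,0) -> (6,2): out of bounds -> FAIL
All cells valid: no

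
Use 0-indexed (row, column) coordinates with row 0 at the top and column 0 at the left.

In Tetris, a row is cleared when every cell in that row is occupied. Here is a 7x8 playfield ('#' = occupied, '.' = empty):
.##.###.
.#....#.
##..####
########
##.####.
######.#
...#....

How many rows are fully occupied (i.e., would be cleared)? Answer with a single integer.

Check each row:
  row 0: 3 empty cells -> not full
  row 1: 6 empty cells -> not full
  row 2: 2 empty cells -> not full
  row 3: 0 empty cells -> FULL (clear)
  row 4: 2 empty cells -> not full
  row 5: 1 empty cell -> not full
  row 6: 7 empty cells -> not full
Total rows cleared: 1

Answer: 1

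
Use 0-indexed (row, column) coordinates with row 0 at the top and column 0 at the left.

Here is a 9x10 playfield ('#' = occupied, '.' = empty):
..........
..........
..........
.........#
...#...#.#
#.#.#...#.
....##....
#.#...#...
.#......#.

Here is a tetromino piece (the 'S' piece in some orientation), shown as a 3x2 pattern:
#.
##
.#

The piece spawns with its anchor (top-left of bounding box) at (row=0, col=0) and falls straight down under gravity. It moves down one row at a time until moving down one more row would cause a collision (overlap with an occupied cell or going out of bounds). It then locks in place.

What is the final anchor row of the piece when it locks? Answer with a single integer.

Answer: 3

Derivation:
Spawn at (row=0, col=0). Try each row:
  row 0: fits
  row 1: fits
  row 2: fits
  row 3: fits
  row 4: blocked -> lock at row 3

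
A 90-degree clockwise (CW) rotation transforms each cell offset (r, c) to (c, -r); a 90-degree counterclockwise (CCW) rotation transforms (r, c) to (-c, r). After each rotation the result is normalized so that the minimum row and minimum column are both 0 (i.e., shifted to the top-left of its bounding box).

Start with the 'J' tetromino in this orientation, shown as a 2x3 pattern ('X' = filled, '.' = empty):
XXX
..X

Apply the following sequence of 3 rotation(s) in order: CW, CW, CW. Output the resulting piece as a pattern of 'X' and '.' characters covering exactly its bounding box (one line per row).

Answer: XX
X.
X.

Derivation:
Start:
XXX
..X
After rotation 1 (CW):
.X
.X
XX
After rotation 2 (CW):
X..
XXX
After rotation 3 (CW):
XX
X.
X.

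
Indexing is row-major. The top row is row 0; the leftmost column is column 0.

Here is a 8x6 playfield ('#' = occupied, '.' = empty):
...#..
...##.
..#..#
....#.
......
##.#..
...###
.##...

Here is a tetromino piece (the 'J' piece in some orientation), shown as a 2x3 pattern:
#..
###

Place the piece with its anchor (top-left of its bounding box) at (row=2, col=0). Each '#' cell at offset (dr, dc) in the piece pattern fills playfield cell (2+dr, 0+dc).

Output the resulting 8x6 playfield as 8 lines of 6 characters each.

Answer: ...#..
...##.
#.#..#
###.#.
......
##.#..
...###
.##...

Derivation:
Fill (2+0,0+0) = (2,0)
Fill (2+1,0+0) = (3,0)
Fill (2+1,0+1) = (3,1)
Fill (2+1,0+2) = (3,2)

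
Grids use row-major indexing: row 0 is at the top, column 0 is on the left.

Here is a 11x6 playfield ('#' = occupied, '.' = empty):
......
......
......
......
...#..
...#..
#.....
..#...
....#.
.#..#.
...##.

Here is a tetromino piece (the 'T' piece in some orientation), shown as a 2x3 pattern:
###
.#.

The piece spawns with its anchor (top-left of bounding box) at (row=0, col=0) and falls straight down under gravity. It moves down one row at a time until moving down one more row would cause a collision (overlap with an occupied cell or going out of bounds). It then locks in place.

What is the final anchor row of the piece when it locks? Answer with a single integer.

Spawn at (row=0, col=0). Try each row:
  row 0: fits
  row 1: fits
  row 2: fits
  row 3: fits
  row 4: fits
  row 5: fits
  row 6: blocked -> lock at row 5

Answer: 5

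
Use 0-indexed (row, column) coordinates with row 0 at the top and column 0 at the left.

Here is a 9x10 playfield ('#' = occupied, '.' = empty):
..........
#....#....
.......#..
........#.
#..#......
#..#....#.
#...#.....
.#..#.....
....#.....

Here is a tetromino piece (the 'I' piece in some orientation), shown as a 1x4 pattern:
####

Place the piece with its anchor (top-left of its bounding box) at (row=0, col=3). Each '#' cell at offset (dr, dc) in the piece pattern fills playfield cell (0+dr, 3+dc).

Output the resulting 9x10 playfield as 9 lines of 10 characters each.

Answer: ...####...
#....#....
.......#..
........#.
#..#......
#..#....#.
#...#.....
.#..#.....
....#.....

Derivation:
Fill (0+0,3+0) = (0,3)
Fill (0+0,3+1) = (0,4)
Fill (0+0,3+2) = (0,5)
Fill (0+0,3+3) = (0,6)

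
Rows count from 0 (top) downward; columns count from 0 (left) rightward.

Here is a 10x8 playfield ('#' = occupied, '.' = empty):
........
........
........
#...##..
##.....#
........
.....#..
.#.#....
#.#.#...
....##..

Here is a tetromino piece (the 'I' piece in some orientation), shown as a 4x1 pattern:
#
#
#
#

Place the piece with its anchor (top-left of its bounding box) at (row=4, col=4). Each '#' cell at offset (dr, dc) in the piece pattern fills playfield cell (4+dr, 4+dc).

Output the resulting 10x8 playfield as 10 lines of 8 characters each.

Answer: ........
........
........
#...##..
##..#..#
....#...
....##..
.#.##...
#.#.#...
....##..

Derivation:
Fill (4+0,4+0) = (4,4)
Fill (4+1,4+0) = (5,4)
Fill (4+2,4+0) = (6,4)
Fill (4+3,4+0) = (7,4)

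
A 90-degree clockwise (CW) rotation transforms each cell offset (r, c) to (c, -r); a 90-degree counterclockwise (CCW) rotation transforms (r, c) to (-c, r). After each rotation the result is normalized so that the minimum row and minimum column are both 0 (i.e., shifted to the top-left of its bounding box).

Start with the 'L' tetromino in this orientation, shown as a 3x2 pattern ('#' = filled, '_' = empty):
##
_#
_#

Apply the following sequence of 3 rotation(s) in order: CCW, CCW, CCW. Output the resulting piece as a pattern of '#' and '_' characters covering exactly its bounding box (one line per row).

Start:
##
_#
_#
After rotation 1 (CCW):
###
#__
After rotation 2 (CCW):
#_
#_
##
After rotation 3 (CCW):
__#
###

Answer: __#
###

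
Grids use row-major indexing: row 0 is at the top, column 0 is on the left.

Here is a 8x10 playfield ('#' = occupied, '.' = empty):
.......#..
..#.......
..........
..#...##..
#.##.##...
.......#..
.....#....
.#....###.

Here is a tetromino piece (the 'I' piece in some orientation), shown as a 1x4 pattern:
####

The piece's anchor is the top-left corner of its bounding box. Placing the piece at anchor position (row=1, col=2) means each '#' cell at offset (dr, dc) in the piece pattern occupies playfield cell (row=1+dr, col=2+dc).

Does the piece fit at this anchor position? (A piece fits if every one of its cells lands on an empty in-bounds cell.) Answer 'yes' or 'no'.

Answer: no

Derivation:
Check each piece cell at anchor (1, 2):
  offset (0,0) -> (1,2): occupied ('#') -> FAIL
  offset (0,1) -> (1,3): empty -> OK
  offset (0,2) -> (1,4): empty -> OK
  offset (0,3) -> (1,5): empty -> OK
All cells valid: no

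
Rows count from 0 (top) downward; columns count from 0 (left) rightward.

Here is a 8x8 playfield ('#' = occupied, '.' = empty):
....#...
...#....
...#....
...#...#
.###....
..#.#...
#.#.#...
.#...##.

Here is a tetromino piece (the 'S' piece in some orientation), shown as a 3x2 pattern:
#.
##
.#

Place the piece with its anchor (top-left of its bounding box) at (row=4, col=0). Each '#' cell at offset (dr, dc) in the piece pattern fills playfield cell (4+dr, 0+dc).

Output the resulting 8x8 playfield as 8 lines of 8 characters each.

Answer: ....#...
...#....
...#....
...#...#
####....
###.#...
###.#...
.#...##.

Derivation:
Fill (4+0,0+0) = (4,0)
Fill (4+1,0+0) = (5,0)
Fill (4+1,0+1) = (5,1)
Fill (4+2,0+1) = (6,1)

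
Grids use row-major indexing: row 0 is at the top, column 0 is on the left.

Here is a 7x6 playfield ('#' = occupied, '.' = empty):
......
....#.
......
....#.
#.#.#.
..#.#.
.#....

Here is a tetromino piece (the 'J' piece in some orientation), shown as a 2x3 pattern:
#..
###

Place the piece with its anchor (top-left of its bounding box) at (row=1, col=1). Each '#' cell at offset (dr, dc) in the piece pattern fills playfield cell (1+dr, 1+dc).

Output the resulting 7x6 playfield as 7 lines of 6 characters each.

Fill (1+0,1+0) = (1,1)
Fill (1+1,1+0) = (2,1)
Fill (1+1,1+1) = (2,2)
Fill (1+1,1+2) = (2,3)

Answer: ......
.#..#.
.###..
....#.
#.#.#.
..#.#.
.#....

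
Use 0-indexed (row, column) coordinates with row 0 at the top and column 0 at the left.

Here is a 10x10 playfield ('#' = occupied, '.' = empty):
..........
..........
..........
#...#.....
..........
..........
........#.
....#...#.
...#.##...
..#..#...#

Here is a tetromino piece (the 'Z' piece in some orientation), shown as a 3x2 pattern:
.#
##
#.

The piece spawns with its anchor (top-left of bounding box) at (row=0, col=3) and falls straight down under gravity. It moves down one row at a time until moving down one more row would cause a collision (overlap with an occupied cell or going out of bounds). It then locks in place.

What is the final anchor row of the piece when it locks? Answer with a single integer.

Spawn at (row=0, col=3). Try each row:
  row 0: fits
  row 1: fits
  row 2: blocked -> lock at row 1

Answer: 1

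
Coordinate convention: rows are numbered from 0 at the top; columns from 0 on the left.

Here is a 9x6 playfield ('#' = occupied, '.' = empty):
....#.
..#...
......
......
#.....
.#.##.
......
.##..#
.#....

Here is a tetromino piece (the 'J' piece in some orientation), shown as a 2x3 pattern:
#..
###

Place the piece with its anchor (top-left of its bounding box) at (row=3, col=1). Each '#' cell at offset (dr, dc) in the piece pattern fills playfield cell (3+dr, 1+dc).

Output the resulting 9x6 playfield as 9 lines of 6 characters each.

Answer: ....#.
..#...
......
.#....
####..
.#.##.
......
.##..#
.#....

Derivation:
Fill (3+0,1+0) = (3,1)
Fill (3+1,1+0) = (4,1)
Fill (3+1,1+1) = (4,2)
Fill (3+1,1+2) = (4,3)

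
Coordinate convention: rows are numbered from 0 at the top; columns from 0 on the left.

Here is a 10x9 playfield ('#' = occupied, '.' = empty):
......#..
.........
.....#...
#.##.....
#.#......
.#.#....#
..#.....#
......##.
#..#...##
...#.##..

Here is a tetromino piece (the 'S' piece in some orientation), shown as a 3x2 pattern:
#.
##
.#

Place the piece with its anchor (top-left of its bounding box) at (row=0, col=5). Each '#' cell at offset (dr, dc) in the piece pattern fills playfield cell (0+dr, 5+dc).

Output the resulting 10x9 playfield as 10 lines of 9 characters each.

Fill (0+0,5+0) = (0,5)
Fill (0+1,5+0) = (1,5)
Fill (0+1,5+1) = (1,6)
Fill (0+2,5+1) = (2,6)

Answer: .....##..
.....##..
.....##..
#.##.....
#.#......
.#.#....#
..#.....#
......##.
#..#...##
...#.##..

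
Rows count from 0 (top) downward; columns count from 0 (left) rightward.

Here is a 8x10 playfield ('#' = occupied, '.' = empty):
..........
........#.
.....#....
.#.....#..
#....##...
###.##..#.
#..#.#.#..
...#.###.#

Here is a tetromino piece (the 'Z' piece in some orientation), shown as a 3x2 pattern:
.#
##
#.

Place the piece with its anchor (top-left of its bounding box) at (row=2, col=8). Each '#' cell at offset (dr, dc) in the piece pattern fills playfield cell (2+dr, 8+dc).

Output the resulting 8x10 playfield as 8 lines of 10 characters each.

Answer: ..........
........#.
.....#...#
.#.....###
#....##.#.
###.##..#.
#..#.#.#..
...#.###.#

Derivation:
Fill (2+0,8+1) = (2,9)
Fill (2+1,8+0) = (3,8)
Fill (2+1,8+1) = (3,9)
Fill (2+2,8+0) = (4,8)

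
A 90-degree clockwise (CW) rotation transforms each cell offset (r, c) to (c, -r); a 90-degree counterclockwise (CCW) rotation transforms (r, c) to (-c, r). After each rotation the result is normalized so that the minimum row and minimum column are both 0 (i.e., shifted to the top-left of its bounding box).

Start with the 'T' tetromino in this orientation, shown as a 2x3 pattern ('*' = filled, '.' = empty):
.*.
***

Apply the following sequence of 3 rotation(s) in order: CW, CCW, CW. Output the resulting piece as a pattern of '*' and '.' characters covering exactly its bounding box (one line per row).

Start:
.*.
***
After rotation 1 (CW):
*.
**
*.
After rotation 2 (CCW):
.*.
***
After rotation 3 (CW):
*.
**
*.

Answer: *.
**
*.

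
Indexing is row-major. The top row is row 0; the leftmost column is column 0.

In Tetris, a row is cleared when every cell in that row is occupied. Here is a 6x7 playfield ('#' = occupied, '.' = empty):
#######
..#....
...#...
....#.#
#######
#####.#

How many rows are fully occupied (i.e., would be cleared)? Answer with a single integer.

Check each row:
  row 0: 0 empty cells -> FULL (clear)
  row 1: 6 empty cells -> not full
  row 2: 6 empty cells -> not full
  row 3: 5 empty cells -> not full
  row 4: 0 empty cells -> FULL (clear)
  row 5: 1 empty cell -> not full
Total rows cleared: 2

Answer: 2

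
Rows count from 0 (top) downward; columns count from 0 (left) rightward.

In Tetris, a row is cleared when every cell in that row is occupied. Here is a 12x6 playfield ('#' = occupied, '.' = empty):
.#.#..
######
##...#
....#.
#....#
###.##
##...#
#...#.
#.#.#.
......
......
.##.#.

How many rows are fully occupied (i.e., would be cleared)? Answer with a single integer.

Answer: 1

Derivation:
Check each row:
  row 0: 4 empty cells -> not full
  row 1: 0 empty cells -> FULL (clear)
  row 2: 3 empty cells -> not full
  row 3: 5 empty cells -> not full
  row 4: 4 empty cells -> not full
  row 5: 1 empty cell -> not full
  row 6: 3 empty cells -> not full
  row 7: 4 empty cells -> not full
  row 8: 3 empty cells -> not full
  row 9: 6 empty cells -> not full
  row 10: 6 empty cells -> not full
  row 11: 3 empty cells -> not full
Total rows cleared: 1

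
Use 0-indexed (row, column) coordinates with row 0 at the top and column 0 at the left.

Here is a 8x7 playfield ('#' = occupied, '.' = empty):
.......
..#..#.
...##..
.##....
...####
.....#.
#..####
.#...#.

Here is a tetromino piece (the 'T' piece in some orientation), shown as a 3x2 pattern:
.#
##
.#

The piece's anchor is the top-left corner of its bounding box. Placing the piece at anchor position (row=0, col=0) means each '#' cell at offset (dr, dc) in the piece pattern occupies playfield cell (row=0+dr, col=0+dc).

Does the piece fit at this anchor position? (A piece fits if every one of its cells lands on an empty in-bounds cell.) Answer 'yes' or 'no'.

Check each piece cell at anchor (0, 0):
  offset (0,1) -> (0,1): empty -> OK
  offset (1,0) -> (1,0): empty -> OK
  offset (1,1) -> (1,1): empty -> OK
  offset (2,1) -> (2,1): empty -> OK
All cells valid: yes

Answer: yes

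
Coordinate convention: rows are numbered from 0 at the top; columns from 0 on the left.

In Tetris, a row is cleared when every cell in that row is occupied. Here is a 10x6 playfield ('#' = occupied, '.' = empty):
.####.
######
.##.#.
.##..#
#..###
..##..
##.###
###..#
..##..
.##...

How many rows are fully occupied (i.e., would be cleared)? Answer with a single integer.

Check each row:
  row 0: 2 empty cells -> not full
  row 1: 0 empty cells -> FULL (clear)
  row 2: 3 empty cells -> not full
  row 3: 3 empty cells -> not full
  row 4: 2 empty cells -> not full
  row 5: 4 empty cells -> not full
  row 6: 1 empty cell -> not full
  row 7: 2 empty cells -> not full
  row 8: 4 empty cells -> not full
  row 9: 4 empty cells -> not full
Total rows cleared: 1

Answer: 1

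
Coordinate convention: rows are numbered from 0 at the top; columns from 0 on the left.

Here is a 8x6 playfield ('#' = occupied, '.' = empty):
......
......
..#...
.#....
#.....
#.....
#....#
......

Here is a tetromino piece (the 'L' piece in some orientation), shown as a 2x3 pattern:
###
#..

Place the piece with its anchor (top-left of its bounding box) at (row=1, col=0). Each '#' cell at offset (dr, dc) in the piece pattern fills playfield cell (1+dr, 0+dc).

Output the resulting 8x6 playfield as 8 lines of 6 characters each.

Answer: ......
###...
#.#...
.#....
#.....
#.....
#....#
......

Derivation:
Fill (1+0,0+0) = (1,0)
Fill (1+0,0+1) = (1,1)
Fill (1+0,0+2) = (1,2)
Fill (1+1,0+0) = (2,0)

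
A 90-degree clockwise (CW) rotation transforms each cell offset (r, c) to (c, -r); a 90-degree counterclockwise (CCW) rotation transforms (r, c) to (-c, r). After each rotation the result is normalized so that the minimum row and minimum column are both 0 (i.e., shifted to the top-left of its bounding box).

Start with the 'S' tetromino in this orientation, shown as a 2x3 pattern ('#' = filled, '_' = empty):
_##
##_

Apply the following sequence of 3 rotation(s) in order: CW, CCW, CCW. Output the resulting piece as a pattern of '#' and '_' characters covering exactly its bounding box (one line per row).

Answer: #_
##
_#

Derivation:
Start:
_##
##_
After rotation 1 (CW):
#_
##
_#
After rotation 2 (CCW):
_##
##_
After rotation 3 (CCW):
#_
##
_#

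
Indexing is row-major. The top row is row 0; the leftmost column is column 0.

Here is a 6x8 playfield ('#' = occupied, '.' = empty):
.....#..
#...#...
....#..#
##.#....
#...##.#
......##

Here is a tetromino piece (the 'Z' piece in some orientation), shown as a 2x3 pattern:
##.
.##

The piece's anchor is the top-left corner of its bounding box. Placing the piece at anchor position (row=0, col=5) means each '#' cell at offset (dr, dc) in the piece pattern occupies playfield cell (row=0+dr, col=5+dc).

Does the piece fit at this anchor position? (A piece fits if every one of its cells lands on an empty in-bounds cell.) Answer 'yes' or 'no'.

Check each piece cell at anchor (0, 5):
  offset (0,0) -> (0,5): occupied ('#') -> FAIL
  offset (0,1) -> (0,6): empty -> OK
  offset (1,1) -> (1,6): empty -> OK
  offset (1,2) -> (1,7): empty -> OK
All cells valid: no

Answer: no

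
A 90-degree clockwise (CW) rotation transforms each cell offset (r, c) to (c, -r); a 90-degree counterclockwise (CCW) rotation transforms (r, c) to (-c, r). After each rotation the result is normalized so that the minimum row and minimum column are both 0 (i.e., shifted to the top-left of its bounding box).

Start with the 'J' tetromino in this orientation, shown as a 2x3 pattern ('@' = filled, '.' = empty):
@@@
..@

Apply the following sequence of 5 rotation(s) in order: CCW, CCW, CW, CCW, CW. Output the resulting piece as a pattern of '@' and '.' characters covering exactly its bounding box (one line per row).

Answer: @@
@.
@.

Derivation:
Start:
@@@
..@
After rotation 1 (CCW):
@@
@.
@.
After rotation 2 (CCW):
@..
@@@
After rotation 3 (CW):
@@
@.
@.
After rotation 4 (CCW):
@..
@@@
After rotation 5 (CW):
@@
@.
@.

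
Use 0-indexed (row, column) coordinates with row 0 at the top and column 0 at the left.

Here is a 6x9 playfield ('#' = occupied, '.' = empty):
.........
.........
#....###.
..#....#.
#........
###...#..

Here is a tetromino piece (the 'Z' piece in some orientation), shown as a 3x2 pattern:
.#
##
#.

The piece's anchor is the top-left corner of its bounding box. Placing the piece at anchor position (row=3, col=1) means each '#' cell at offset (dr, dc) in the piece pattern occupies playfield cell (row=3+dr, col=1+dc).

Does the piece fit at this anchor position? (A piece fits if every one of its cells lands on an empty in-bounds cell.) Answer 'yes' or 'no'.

Check each piece cell at anchor (3, 1):
  offset (0,1) -> (3,2): occupied ('#') -> FAIL
  offset (1,0) -> (4,1): empty -> OK
  offset (1,1) -> (4,2): empty -> OK
  offset (2,0) -> (5,1): occupied ('#') -> FAIL
All cells valid: no

Answer: no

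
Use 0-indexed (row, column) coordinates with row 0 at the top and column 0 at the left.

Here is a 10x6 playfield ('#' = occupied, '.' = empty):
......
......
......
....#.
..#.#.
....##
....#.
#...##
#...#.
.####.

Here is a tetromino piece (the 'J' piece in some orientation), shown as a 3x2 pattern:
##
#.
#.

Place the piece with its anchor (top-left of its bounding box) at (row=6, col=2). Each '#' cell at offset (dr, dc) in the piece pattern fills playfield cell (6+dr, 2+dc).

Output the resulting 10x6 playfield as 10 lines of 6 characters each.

Answer: ......
......
......
....#.
..#.#.
....##
..###.
#.#.##
#.#.#.
.####.

Derivation:
Fill (6+0,2+0) = (6,2)
Fill (6+0,2+1) = (6,3)
Fill (6+1,2+0) = (7,2)
Fill (6+2,2+0) = (8,2)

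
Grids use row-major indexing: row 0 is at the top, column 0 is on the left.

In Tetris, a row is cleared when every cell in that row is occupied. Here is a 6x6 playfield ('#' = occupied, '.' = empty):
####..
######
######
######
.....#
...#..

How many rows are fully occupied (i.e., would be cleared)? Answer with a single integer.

Answer: 3

Derivation:
Check each row:
  row 0: 2 empty cells -> not full
  row 1: 0 empty cells -> FULL (clear)
  row 2: 0 empty cells -> FULL (clear)
  row 3: 0 empty cells -> FULL (clear)
  row 4: 5 empty cells -> not full
  row 5: 5 empty cells -> not full
Total rows cleared: 3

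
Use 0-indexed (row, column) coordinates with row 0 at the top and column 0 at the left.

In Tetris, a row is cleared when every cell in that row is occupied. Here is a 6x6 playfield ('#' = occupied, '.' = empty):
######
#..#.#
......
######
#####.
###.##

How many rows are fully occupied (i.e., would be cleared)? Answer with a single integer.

Check each row:
  row 0: 0 empty cells -> FULL (clear)
  row 1: 3 empty cells -> not full
  row 2: 6 empty cells -> not full
  row 3: 0 empty cells -> FULL (clear)
  row 4: 1 empty cell -> not full
  row 5: 1 empty cell -> not full
Total rows cleared: 2

Answer: 2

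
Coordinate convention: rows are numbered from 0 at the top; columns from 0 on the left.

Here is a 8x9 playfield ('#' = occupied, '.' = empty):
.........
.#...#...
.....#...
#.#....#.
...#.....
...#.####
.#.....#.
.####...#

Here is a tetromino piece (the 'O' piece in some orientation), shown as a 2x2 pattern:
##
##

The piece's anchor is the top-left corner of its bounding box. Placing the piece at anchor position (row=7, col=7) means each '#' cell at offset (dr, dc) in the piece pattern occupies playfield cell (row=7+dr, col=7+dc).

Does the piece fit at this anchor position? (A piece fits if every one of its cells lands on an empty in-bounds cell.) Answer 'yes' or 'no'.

Check each piece cell at anchor (7, 7):
  offset (0,0) -> (7,7): empty -> OK
  offset (0,1) -> (7,8): occupied ('#') -> FAIL
  offset (1,0) -> (8,7): out of bounds -> FAIL
  offset (1,1) -> (8,8): out of bounds -> FAIL
All cells valid: no

Answer: no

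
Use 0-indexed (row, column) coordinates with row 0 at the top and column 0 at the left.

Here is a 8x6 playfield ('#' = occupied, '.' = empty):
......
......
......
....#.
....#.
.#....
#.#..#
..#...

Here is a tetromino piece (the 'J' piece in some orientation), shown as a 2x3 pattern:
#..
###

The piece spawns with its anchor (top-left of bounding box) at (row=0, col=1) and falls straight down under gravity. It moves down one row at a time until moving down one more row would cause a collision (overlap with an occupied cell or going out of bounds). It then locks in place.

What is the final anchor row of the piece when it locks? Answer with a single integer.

Answer: 3

Derivation:
Spawn at (row=0, col=1). Try each row:
  row 0: fits
  row 1: fits
  row 2: fits
  row 3: fits
  row 4: blocked -> lock at row 3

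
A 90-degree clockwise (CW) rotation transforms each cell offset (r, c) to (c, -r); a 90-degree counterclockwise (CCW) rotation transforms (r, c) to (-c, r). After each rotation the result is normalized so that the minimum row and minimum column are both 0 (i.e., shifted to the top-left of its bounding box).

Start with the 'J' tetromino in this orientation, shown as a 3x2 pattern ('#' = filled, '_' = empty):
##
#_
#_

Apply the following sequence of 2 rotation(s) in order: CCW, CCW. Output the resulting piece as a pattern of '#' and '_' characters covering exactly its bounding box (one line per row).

Answer: _#
_#
##

Derivation:
Start:
##
#_
#_
After rotation 1 (CCW):
#__
###
After rotation 2 (CCW):
_#
_#
##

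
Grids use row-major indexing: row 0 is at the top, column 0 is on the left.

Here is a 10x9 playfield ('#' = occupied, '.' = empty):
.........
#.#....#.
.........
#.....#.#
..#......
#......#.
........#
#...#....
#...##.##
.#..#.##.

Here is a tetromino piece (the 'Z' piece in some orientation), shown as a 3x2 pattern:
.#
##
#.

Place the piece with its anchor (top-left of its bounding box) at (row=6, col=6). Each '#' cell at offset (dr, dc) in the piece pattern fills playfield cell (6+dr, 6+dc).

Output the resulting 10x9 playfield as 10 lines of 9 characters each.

Answer: .........
#.#....#.
.........
#.....#.#
..#......
#......#.
.......##
#...#.##.
#...#####
.#..#.##.

Derivation:
Fill (6+0,6+1) = (6,7)
Fill (6+1,6+0) = (7,6)
Fill (6+1,6+1) = (7,7)
Fill (6+2,6+0) = (8,6)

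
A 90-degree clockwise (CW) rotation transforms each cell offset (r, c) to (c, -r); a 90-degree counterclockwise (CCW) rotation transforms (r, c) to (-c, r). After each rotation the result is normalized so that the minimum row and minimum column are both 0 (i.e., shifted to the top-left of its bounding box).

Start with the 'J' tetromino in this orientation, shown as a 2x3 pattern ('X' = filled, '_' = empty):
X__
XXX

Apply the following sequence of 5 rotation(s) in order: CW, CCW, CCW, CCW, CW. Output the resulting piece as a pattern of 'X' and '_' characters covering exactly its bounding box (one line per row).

Start:
X__
XXX
After rotation 1 (CW):
XX
X_
X_
After rotation 2 (CCW):
X__
XXX
After rotation 3 (CCW):
_X
_X
XX
After rotation 4 (CCW):
XXX
__X
After rotation 5 (CW):
_X
_X
XX

Answer: _X
_X
XX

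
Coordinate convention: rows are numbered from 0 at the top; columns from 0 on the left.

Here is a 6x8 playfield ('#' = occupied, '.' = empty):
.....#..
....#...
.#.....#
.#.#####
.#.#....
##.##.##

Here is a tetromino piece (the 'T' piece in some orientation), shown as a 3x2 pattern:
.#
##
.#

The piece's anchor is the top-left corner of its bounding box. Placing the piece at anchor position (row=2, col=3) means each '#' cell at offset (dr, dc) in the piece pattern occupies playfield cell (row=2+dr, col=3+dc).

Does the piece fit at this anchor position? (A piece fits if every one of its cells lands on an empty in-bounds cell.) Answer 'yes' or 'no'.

Check each piece cell at anchor (2, 3):
  offset (0,1) -> (2,4): empty -> OK
  offset (1,0) -> (3,3): occupied ('#') -> FAIL
  offset (1,1) -> (3,4): occupied ('#') -> FAIL
  offset (2,1) -> (4,4): empty -> OK
All cells valid: no

Answer: no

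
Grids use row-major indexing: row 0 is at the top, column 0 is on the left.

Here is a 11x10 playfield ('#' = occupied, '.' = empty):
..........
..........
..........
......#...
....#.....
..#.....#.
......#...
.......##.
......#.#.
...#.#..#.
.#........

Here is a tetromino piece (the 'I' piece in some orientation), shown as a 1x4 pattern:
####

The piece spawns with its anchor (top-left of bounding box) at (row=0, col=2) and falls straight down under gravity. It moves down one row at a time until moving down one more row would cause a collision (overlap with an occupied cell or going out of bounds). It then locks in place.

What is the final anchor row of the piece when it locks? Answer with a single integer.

Answer: 3

Derivation:
Spawn at (row=0, col=2). Try each row:
  row 0: fits
  row 1: fits
  row 2: fits
  row 3: fits
  row 4: blocked -> lock at row 3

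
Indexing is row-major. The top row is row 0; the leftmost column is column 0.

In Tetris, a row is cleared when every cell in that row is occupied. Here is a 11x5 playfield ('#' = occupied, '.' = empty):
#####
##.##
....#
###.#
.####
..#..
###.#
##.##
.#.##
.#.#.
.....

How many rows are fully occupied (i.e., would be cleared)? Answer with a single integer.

Answer: 1

Derivation:
Check each row:
  row 0: 0 empty cells -> FULL (clear)
  row 1: 1 empty cell -> not full
  row 2: 4 empty cells -> not full
  row 3: 1 empty cell -> not full
  row 4: 1 empty cell -> not full
  row 5: 4 empty cells -> not full
  row 6: 1 empty cell -> not full
  row 7: 1 empty cell -> not full
  row 8: 2 empty cells -> not full
  row 9: 3 empty cells -> not full
  row 10: 5 empty cells -> not full
Total rows cleared: 1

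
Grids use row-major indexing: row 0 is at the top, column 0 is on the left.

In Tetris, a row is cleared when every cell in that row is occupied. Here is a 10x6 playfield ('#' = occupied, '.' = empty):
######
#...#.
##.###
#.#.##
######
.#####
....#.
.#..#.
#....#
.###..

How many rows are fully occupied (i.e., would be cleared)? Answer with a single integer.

Answer: 2

Derivation:
Check each row:
  row 0: 0 empty cells -> FULL (clear)
  row 1: 4 empty cells -> not full
  row 2: 1 empty cell -> not full
  row 3: 2 empty cells -> not full
  row 4: 0 empty cells -> FULL (clear)
  row 5: 1 empty cell -> not full
  row 6: 5 empty cells -> not full
  row 7: 4 empty cells -> not full
  row 8: 4 empty cells -> not full
  row 9: 3 empty cells -> not full
Total rows cleared: 2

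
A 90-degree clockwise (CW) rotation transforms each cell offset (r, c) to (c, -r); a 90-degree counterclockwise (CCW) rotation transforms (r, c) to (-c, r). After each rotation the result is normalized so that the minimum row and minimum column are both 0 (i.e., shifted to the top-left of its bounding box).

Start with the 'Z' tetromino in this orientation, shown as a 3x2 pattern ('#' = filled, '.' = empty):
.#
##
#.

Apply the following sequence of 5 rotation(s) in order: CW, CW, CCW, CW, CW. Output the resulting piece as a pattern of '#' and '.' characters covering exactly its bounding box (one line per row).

Start:
.#
##
#.
After rotation 1 (CW):
##.
.##
After rotation 2 (CW):
.#
##
#.
After rotation 3 (CCW):
##.
.##
After rotation 4 (CW):
.#
##
#.
After rotation 5 (CW):
##.
.##

Answer: ##.
.##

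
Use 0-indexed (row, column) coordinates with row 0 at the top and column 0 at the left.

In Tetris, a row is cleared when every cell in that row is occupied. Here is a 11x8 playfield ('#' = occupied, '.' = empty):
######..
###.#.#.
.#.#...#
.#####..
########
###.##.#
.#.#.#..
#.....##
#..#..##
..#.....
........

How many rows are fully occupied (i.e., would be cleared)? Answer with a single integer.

Answer: 1

Derivation:
Check each row:
  row 0: 2 empty cells -> not full
  row 1: 3 empty cells -> not full
  row 2: 5 empty cells -> not full
  row 3: 3 empty cells -> not full
  row 4: 0 empty cells -> FULL (clear)
  row 5: 2 empty cells -> not full
  row 6: 5 empty cells -> not full
  row 7: 5 empty cells -> not full
  row 8: 4 empty cells -> not full
  row 9: 7 empty cells -> not full
  row 10: 8 empty cells -> not full
Total rows cleared: 1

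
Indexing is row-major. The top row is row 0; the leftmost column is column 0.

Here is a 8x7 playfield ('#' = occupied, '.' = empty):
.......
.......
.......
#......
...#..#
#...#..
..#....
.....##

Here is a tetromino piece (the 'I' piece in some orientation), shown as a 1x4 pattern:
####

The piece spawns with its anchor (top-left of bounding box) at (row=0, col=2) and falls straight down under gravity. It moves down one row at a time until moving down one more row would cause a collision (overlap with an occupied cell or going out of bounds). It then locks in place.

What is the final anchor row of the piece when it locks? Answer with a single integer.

Spawn at (row=0, col=2). Try each row:
  row 0: fits
  row 1: fits
  row 2: fits
  row 3: fits
  row 4: blocked -> lock at row 3

Answer: 3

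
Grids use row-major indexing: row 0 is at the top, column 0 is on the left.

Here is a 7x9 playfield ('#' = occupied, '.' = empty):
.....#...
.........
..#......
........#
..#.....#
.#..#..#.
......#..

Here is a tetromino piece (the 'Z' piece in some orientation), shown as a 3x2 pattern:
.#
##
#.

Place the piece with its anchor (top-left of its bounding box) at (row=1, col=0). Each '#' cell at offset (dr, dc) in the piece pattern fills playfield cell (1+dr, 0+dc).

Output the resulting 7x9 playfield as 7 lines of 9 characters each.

Fill (1+0,0+1) = (1,1)
Fill (1+1,0+0) = (2,0)
Fill (1+1,0+1) = (2,1)
Fill (1+2,0+0) = (3,0)

Answer: .....#...
.#.......
###......
#.......#
..#.....#
.#..#..#.
......#..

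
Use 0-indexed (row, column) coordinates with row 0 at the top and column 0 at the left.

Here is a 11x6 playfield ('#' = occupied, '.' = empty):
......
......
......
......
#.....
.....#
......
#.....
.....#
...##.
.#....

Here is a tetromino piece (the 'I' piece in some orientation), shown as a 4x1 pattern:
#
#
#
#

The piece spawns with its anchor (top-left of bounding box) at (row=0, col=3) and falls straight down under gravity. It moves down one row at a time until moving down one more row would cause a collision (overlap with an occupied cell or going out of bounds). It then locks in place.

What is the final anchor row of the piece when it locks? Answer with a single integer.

Spawn at (row=0, col=3). Try each row:
  row 0: fits
  row 1: fits
  row 2: fits
  row 3: fits
  row 4: fits
  row 5: fits
  row 6: blocked -> lock at row 5

Answer: 5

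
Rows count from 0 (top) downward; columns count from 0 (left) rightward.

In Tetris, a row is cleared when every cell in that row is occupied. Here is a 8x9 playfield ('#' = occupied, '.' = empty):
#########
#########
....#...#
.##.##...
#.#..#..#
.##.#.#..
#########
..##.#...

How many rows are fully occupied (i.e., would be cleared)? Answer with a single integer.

Check each row:
  row 0: 0 empty cells -> FULL (clear)
  row 1: 0 empty cells -> FULL (clear)
  row 2: 7 empty cells -> not full
  row 3: 5 empty cells -> not full
  row 4: 5 empty cells -> not full
  row 5: 5 empty cells -> not full
  row 6: 0 empty cells -> FULL (clear)
  row 7: 6 empty cells -> not full
Total rows cleared: 3

Answer: 3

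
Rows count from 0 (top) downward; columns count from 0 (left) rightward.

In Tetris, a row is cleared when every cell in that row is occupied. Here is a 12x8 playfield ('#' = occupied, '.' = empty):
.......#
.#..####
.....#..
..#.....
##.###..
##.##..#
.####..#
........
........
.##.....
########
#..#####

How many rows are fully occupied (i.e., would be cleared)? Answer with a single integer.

Answer: 1

Derivation:
Check each row:
  row 0: 7 empty cells -> not full
  row 1: 3 empty cells -> not full
  row 2: 7 empty cells -> not full
  row 3: 7 empty cells -> not full
  row 4: 3 empty cells -> not full
  row 5: 3 empty cells -> not full
  row 6: 3 empty cells -> not full
  row 7: 8 empty cells -> not full
  row 8: 8 empty cells -> not full
  row 9: 6 empty cells -> not full
  row 10: 0 empty cells -> FULL (clear)
  row 11: 2 empty cells -> not full
Total rows cleared: 1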